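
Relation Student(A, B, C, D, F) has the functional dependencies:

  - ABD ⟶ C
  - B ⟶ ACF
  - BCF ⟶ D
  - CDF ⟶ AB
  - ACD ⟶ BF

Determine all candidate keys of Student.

{B}; {A, C, D}; {C, D, F}

{B}⁺: B→ACF adds A, C, F; BCF→D adds D → {A, B, C, D, F}.
{A, C, D}⁺: ACD→BF adds B, F → {A, B, C, D, F}. Minimal: {C, D}⁺ = {C, D}; {A, D}⁺ = {A, D}; {A, C}⁺ = {A, C} — none reach the full schema.
{C, D, F}⁺: CDF→AB adds A, B → {A, B, C, D, F}. Minimal: {D, F}⁺ = {D, F}; {C, F}⁺ = {C, F}; {C, D}⁺ = {C, D} — none reach the full schema.
Any other superkey contains one of these as a subset, so there are no further candidate keys.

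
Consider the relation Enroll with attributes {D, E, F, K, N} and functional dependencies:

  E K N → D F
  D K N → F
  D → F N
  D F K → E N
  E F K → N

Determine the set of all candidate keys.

Attribute K never appears on the right-hand side of any dependency, so K must belong to every candidate key.
{K}⁺ = {K}, which is not all of the schema, so we must add further attributes.
{D, K}⁺: D→FN adds F, N; DFK→EN adds E → {D, E, F, K, N}. Minimal: {K}⁺ = {K}; {D}⁺ = {D, F, N} — none reach the full schema.
{E, F, K}⁺: EFK→N adds N; EKN→DF adds D → {D, E, F, K, N}. Minimal: {F, K}⁺ = {F, K}; {E, K}⁺ = {E, K}; {E, F}⁺ = {E, F} — none reach the full schema.
{E, K, N}⁺: EKN→DF adds D, F → {D, E, F, K, N}. Minimal: {K, N}⁺ = {K, N}; {E, N}⁺ = {E, N}; {E, K}⁺ = {E, K} — none reach the full schema.

DK, EFK, EKN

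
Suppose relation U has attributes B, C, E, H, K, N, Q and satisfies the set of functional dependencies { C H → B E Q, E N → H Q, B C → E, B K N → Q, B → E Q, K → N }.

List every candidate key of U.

(B, C, K), (C, E, K), (C, H, K)

{B, C, K}⁺: BC→E adds E; B→EQ adds Q; K→N adds N; EN→HQ adds H → {B, C, E, H, K, N, Q}. Minimal: {C, K}⁺ = {C, K, N}; {B, K}⁺ = {B, E, H, K, N, Q}; {B, C}⁺ = {B, C, E, Q} — none reach the full schema.
{C, E, K}⁺: K→N adds N; EN→HQ adds H, Q; CH→BEQ adds B → {B, C, E, H, K, N, Q}. Minimal: {E, K}⁺ = {E, H, K, N, Q}; {C, K}⁺ = {C, K, N}; {C, E}⁺ = {C, E} — none reach the full schema.
{C, H, K}⁺: CH→BEQ adds B, E, Q; K→N adds N → {B, C, E, H, K, N, Q}. Minimal: {H, K}⁺ = {H, K, N}; {C, K}⁺ = {C, K, N}; {C, H}⁺ = {B, C, E, H, Q} — none reach the full schema.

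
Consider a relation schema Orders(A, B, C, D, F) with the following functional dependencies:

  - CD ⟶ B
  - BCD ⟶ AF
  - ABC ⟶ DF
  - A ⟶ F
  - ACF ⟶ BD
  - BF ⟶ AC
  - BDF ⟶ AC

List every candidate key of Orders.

(A, B), (A, C), (B, F), (C, D)

{A, B}⁺: A→F adds F; BF→AC adds C; ABC→DF adds D → {A, B, C, D, F}. Minimal: {B}⁺ = {B}; {A}⁺ = {A, F} — none reach the full schema.
{A, C}⁺: A→F adds F; ACF→BD adds B, D → {A, B, C, D, F}. Minimal: {C}⁺ = {C}; {A}⁺ = {A, F} — none reach the full schema.
{B, F}⁺: BF→AC adds A, C; ABC→DF adds D → {A, B, C, D, F}. Minimal: {F}⁺ = {F}; {B}⁺ = {B} — none reach the full schema.
{C, D}⁺: CD→B adds B; BCD→AF adds A, F → {A, B, C, D, F}. Minimal: {D}⁺ = {D}; {C}⁺ = {C} — none reach the full schema.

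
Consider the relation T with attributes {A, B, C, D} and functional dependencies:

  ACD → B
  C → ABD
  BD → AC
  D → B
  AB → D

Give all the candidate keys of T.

{C}, {D}, {A, B}

{C}⁺: C→ABD adds A, B, D → {A, B, C, D}.
{D}⁺: D→B adds B; BD→AC adds A, C → {A, B, C, D}.
{A, B}⁺: AB→D adds D; BD→AC adds C → {A, B, C, D}.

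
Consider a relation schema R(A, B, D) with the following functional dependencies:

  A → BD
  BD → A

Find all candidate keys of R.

{A}, {B, D}

{A}⁺: A→BD adds B, D → {A, B, D}.
{B, D}⁺: BD→A adds A → {A, B, D}.
Any other superkey contains one of these as a subset, so there are no further candidate keys.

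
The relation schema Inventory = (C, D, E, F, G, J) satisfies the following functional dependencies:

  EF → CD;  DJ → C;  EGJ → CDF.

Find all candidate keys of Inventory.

EGJ

Attributes E, G, J never appear on any right-hand side, so every candidate key must contain {E, G, J}.
{E, G, J}⁺ = {C, D, E, F, G, J}, which is all of the schema, so {E, G, J} is the only candidate key.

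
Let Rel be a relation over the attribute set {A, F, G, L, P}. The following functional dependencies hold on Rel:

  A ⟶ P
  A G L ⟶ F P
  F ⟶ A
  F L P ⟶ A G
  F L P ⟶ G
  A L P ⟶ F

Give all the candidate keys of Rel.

Attribute L never appears on the right-hand side of any dependency, so L must belong to every candidate key.
{L}⁺ = {L}, which is not all of the schema, so we must add further attributes.
{A, L}⁺: A→P adds P; ALP→F adds F; FLP→AG adds G → {A, F, G, L, P}. Minimal: {L}⁺ = {L}; {A}⁺ = {A, P} — none reach the full schema.
{F, L}⁺: F→A adds A; A→P adds P; FLP→AG adds G → {A, F, G, L, P}. Minimal: {L}⁺ = {L}; {F}⁺ = {A, F, P} — none reach the full schema.

{A, L}, {F, L}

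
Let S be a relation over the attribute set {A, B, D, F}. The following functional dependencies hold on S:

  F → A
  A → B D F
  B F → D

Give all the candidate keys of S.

{A}, {F}

{A}⁺: A→BDF adds B, D, F → {A, B, D, F}.
{F}⁺: F→A adds A; A→BDF adds B, D → {A, B, D, F}.
Any other superkey contains one of these as a subset, so there are no further candidate keys.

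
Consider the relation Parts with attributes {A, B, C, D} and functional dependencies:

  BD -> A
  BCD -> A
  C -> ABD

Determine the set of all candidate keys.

C

Attribute C never appears on the right-hand side of any dependency, so C must belong to every candidate key.
{C}⁺ = {A, B, C, D}, which is all of the schema, so {C} is the only candidate key.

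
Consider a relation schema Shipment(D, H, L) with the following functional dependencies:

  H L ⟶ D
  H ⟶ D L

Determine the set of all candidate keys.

{H}

{H}⁺: H→DL adds D, L → {D, H, L}.
No other minimal superkey exists.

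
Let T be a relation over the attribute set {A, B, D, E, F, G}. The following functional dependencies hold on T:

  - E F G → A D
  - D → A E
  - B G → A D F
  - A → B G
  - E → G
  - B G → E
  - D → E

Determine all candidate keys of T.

{A}, {D}, {B, E}, {B, G}, {E, F}

{A}⁺: A→BG adds B, G; BG→E adds E; BG→ADF adds D, F → {A, B, D, E, F, G}.
{D}⁺: D→AE adds A, E; A→BG adds B, G; BG→ADF adds F → {A, B, D, E, F, G}.
{B, E}⁺: E→G adds G; BG→ADF adds A, D, F → {A, B, D, E, F, G}. Minimal: {E}⁺ = {E, G}; {B}⁺ = {B} — none reach the full schema.
{B, G}⁺: BG→ADF adds A, D, F; BG→E adds E → {A, B, D, E, F, G}. Minimal: {G}⁺ = {G}; {B}⁺ = {B} — none reach the full schema.
{E, F}⁺: E→G adds G; EFG→AD adds A, D; A→BG adds B → {A, B, D, E, F, G}. Minimal: {F}⁺ = {F}; {E}⁺ = {E, G} — none reach the full schema.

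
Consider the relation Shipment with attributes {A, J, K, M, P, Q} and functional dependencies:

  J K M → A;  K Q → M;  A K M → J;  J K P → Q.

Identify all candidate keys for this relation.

(J, K, P), (A, K, M, P), (A, K, P, Q)

{J, K, P}⁺: JKP→Q adds Q; KQ→M adds M; JKM→A adds A → {A, J, K, M, P, Q}.
{A, K, M, P}⁺: AKM→J adds J; JKP→Q adds Q → {A, J, K, M, P, Q}.
{A, K, P, Q}⁺: KQ→M adds M; AKM→J adds J → {A, J, K, M, P, Q}.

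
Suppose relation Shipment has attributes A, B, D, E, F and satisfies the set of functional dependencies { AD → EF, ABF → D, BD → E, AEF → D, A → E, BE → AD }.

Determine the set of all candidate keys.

Attribute B never appears on the right-hand side of any dependency, so B must belong to every candidate key.
{B}⁺ = {B}, which is not all of the schema, so we must add further attributes.
{A, B}⁺: A→E adds E; BE→AD adds D; AD→EF adds F → {A, B, D, E, F}. Minimal: {B}⁺ = {B}; {A}⁺ = {A, E} — none reach the full schema.
{B, D}⁺: BD→E adds E; BE→AD adds A; AD→EF adds F → {A, B, D, E, F}. Minimal: {D}⁺ = {D}; {B}⁺ = {B} — none reach the full schema.
{B, E}⁺: BE→AD adds A, D; AD→EF adds F → {A, B, D, E, F}. Minimal: {E}⁺ = {E}; {B}⁺ = {B} — none reach the full schema.
Any other superkey contains one of these as a subset, so there are no further candidate keys.

{A, B}, {B, D}, {B, E}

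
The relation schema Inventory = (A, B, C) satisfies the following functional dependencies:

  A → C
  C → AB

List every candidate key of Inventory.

{A}⁺: A→C adds C; C→AB adds B → {A, B, C}.
{C}⁺: C→AB adds A, B → {A, B, C}.
Any other superkey contains one of these as a subset, so there are no further candidate keys.

A; C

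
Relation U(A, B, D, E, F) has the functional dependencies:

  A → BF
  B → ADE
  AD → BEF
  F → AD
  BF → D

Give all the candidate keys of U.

{A}, {B}, {F}

{A}⁺: A→BF adds B, F; B→ADE adds D, E → {A, B, D, E, F}.
{B}⁺: B→ADE adds A, D, E; AD→BEF adds F → {A, B, D, E, F}.
{F}⁺: F→AD adds A, D; A→BF adds B; B→ADE adds E → {A, B, D, E, F}.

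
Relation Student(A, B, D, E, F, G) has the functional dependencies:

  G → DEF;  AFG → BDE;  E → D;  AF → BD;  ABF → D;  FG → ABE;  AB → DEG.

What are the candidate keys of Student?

{G}; {A, B}; {A, F}

{G}⁺: G→DEF adds D, E, F; FG→ABE adds A, B → {A, B, D, E, F, G}.
{A, B}⁺: AB→DEG adds D, E, G; G→DEF adds F → {A, B, D, E, F, G}. Minimal: {B}⁺ = {B}; {A}⁺ = {A} — none reach the full schema.
{A, F}⁺: AF→BD adds B, D; AB→DEG adds E, G → {A, B, D, E, F, G}. Minimal: {F}⁺ = {F}; {A}⁺ = {A} — none reach the full schema.
Any other superkey contains one of these as a subset, so there are no further candidate keys.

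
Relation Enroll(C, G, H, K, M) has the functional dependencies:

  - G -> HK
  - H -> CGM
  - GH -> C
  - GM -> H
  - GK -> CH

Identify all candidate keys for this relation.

{G}⁺: G→HK adds H, K; H→CGM adds C, M → {C, G, H, K, M}.
{H}⁺: H→CGM adds C, G, M; G→HK adds K → {C, G, H, K, M}.

G; H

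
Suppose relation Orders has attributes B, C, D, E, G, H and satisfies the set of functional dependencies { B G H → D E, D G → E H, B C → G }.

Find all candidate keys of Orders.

Attributes B, C never appear on any right-hand side, so every candidate key must contain {B, C}.
{B, C}⁺ = {B, C, G}, which is not all of the schema, so we must add further attributes.
{B, C, D}⁺: BC→G adds G; DG→EH adds E, H → {B, C, D, E, G, H}. Minimal: {C, D}⁺ = {C, D}; {B, D}⁺ = {B, D}; {B, C}⁺ = {B, C, G} — none reach the full schema.
{B, C, H}⁺: BC→G adds G; BGH→DE adds D, E → {B, C, D, E, G, H}. Minimal: {C, H}⁺ = {C, H}; {B, H}⁺ = {B, H}; {B, C}⁺ = {B, C, G} — none reach the full schema.
Any other superkey contains one of these as a subset, so there are no further candidate keys.

{B, C, D}, {B, C, H}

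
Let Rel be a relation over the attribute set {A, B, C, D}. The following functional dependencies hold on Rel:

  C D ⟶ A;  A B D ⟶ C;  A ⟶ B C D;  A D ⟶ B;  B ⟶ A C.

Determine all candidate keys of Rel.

{A}, {B}, {C, D}

{A}⁺: A→BCD adds B, C, D → {A, B, C, D}.
{B}⁺: B→AC adds A, C; A→BCD adds D → {A, B, C, D}.
{C, D}⁺: CD→A adds A; A→BCD adds B → {A, B, C, D}. Minimal: {D}⁺ = {D}; {C}⁺ = {C} — none reach the full schema.
Any other superkey contains one of these as a subset, so there are no further candidate keys.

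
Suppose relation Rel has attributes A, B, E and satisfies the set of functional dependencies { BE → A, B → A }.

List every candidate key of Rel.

Attributes B, E never appear on any right-hand side, so every candidate key must contain {B, E}.
{B, E}⁺ = {A, B, E}, which is all of the schema, so {B, E} is the only candidate key.

{B, E}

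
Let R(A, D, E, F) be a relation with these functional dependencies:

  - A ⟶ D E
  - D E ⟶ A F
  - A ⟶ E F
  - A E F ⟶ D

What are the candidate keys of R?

{A}⁺: A→DE adds D, E; DE→AF adds F → {A, D, E, F}.
{D, E}⁺: DE→AF adds A, F → {A, D, E, F}. Minimal: {E}⁺ = {E}; {D}⁺ = {D} — none reach the full schema.

A, DE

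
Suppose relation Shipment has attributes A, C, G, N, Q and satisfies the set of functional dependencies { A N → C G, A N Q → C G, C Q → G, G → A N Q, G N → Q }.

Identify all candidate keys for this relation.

{G}; {A, N}; {C, Q}

{G}⁺: G→ANQ adds A, N, Q; AN→CG adds C → {A, C, G, N, Q}.
{A, N}⁺: AN→CG adds C, G; G→ANQ adds Q → {A, C, G, N, Q}. Minimal: {N}⁺ = {N}; {A}⁺ = {A} — none reach the full schema.
{C, Q}⁺: CQ→G adds G; G→ANQ adds A, N → {A, C, G, N, Q}. Minimal: {Q}⁺ = {Q}; {C}⁺ = {C} — none reach the full schema.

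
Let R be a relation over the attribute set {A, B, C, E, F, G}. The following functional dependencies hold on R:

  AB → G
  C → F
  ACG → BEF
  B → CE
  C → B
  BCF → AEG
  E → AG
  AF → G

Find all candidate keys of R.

{B}⁺: B→CE adds C, E; E→AG adds A, G; C→F adds F → {A, B, C, E, F, G}.
{C}⁺: C→F adds F; C→B adds B; BCF→AEG adds A, E, G → {A, B, C, E, F, G}.

B, C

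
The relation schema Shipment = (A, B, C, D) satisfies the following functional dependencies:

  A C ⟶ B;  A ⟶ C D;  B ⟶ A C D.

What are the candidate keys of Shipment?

A, B

{A}⁺: A→CD adds C, D; AC→B adds B → {A, B, C, D}.
{B}⁺: B→ACD adds A, C, D → {A, B, C, D}.
Any other superkey contains one of these as a subset, so there are no further candidate keys.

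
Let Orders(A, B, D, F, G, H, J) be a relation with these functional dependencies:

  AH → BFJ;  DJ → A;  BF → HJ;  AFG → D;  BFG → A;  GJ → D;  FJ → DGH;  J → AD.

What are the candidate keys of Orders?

{A, H}⁺: AH→BFJ adds B, F, J; FJ→DGH adds D, G → {A, B, D, F, G, H, J}. Minimal: {H}⁺ = {H}; {A}⁺ = {A} — none reach the full schema.
{B, F}⁺: BF→HJ adds H, J; FJ→DGH adds D, G; J→AD adds A → {A, B, D, F, G, H, J}. Minimal: {F}⁺ = {F}; {B}⁺ = {B} — none reach the full schema.
{F, J}⁺: FJ→DGH adds D, G, H; J→AD adds A; AH→BFJ adds B → {A, B, D, F, G, H, J}. Minimal: {J}⁺ = {A, D, J}; {F}⁺ = {F} — none reach the full schema.
{H, J}⁺: J→AD adds A, D; AH→BFJ adds B, F; FJ→DGH adds G → {A, B, D, F, G, H, J}. Minimal: {J}⁺ = {A, D, J}; {H}⁺ = {H} — none reach the full schema.

(A, H); (B, F); (F, J); (H, J)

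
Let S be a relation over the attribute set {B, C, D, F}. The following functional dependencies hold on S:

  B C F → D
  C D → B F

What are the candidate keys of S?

Attribute C never appears on the right-hand side of any dependency, so C must belong to every candidate key.
{C}⁺ = {C}, which is not all of the schema, so we must add further attributes.
{C, D}⁺: CD→BF adds B, F → {B, C, D, F}. Minimal: {D}⁺ = {D}; {C}⁺ = {C} — none reach the full schema.
{B, C, F}⁺: BCF→D adds D → {B, C, D, F}. Minimal: {C, F}⁺ = {C, F}; {B, F}⁺ = {B, F}; {B, C}⁺ = {B, C} — none reach the full schema.
Any other superkey contains one of these as a subset, so there are no further candidate keys.

CD, BCF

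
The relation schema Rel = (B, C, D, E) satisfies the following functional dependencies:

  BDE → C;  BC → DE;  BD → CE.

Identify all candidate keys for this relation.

Attribute B never appears on the right-hand side of any dependency, so B must belong to every candidate key.
{B}⁺ = {B}, which is not all of the schema, so we must add further attributes.
{B, C}⁺: BC→DE adds D, E → {B, C, D, E}. Minimal: {C}⁺ = {C}; {B}⁺ = {B} — none reach the full schema.
{B, D}⁺: BD→CE adds C, E → {B, C, D, E}. Minimal: {D}⁺ = {D}; {B}⁺ = {B} — none reach the full schema.
Any other superkey contains one of these as a subset, so there are no further candidate keys.

(B, C), (B, D)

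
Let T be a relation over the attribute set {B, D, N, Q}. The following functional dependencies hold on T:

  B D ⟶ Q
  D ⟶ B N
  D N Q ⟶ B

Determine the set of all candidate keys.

(D)

Attribute D never appears on the right-hand side of any dependency, so D must belong to every candidate key.
{D}⁺ = {B, D, N, Q}, which is all of the schema, so {D} is the only candidate key.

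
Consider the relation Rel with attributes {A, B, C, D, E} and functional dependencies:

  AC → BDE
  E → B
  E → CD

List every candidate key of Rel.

Attribute A never appears on the right-hand side of any dependency, so A must belong to every candidate key.
{A}⁺ = {A}, which is not all of the schema, so we must add further attributes.
{A, C}⁺: AC→BDE adds B, D, E → {A, B, C, D, E}. Minimal: {C}⁺ = {C}; {A}⁺ = {A} — none reach the full schema.
{A, E}⁺: E→B adds B; E→CD adds C, D → {A, B, C, D, E}. Minimal: {E}⁺ = {B, C, D, E}; {A}⁺ = {A} — none reach the full schema.
Any other superkey contains one of these as a subset, so there are no further candidate keys.

{A, C}; {A, E}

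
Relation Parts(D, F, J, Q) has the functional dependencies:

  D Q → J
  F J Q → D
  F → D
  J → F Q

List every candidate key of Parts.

{J}, {D, Q}, {F, Q}

{J}⁺: J→FQ adds F, Q; FJQ→D adds D → {D, F, J, Q}.
{D, Q}⁺: DQ→J adds J; J→FQ adds F → {D, F, J, Q}. Minimal: {Q}⁺ = {Q}; {D}⁺ = {D} — none reach the full schema.
{F, Q}⁺: F→D adds D; DQ→J adds J → {D, F, J, Q}. Minimal: {Q}⁺ = {Q}; {F}⁺ = {D, F} — none reach the full schema.
Any other superkey contains one of these as a subset, so there are no further candidate keys.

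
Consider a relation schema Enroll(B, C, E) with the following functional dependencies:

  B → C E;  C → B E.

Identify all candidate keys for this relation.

{B}⁺: B→CE adds C, E → {B, C, E}.
{C}⁺: C→BE adds B, E → {B, C, E}.

(B); (C)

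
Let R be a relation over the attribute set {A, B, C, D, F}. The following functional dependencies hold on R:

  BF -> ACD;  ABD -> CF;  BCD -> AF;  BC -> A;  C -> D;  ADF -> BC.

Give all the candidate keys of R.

{B, C}; {B, F}; {A, B, D}; {A, C, F}; {A, D, F}

{B, C}⁺: BC→A adds A; C→D adds D; ABD→CF adds F → {A, B, C, D, F}. Minimal: {C}⁺ = {C, D}; {B}⁺ = {B} — none reach the full schema.
{B, F}⁺: BF→ACD adds A, C, D → {A, B, C, D, F}. Minimal: {F}⁺ = {F}; {B}⁺ = {B} — none reach the full schema.
{A, B, D}⁺: ABD→CF adds C, F → {A, B, C, D, F}. Minimal: {B, D}⁺ = {B, D}; {A, D}⁺ = {A, D}; {A, B}⁺ = {A, B} — none reach the full schema.
{A, C, F}⁺: C→D adds D; ADF→BC adds B → {A, B, C, D, F}. Minimal: {C, F}⁺ = {C, D, F}; {A, F}⁺ = {A, F}; {A, C}⁺ = {A, C, D} — none reach the full schema.
{A, D, F}⁺: ADF→BC adds B, C → {A, B, C, D, F}. Minimal: {D, F}⁺ = {D, F}; {A, F}⁺ = {A, F}; {A, D}⁺ = {A, D} — none reach the full schema.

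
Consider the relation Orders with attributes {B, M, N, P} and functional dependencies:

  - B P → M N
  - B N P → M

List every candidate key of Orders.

Attributes B, P never appear on any right-hand side, so every candidate key must contain {B, P}.
{B, P}⁺ = {B, M, N, P}, which is all of the schema, so {B, P} is the only candidate key.

{B, P}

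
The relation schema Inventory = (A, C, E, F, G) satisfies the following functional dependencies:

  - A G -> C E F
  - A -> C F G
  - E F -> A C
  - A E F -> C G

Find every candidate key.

{A}⁺: A→CFG adds C, F, G; AG→CEF adds E → {A, C, E, F, G}.
{E, F}⁺: EF→AC adds A, C; AEF→CG adds G → {A, C, E, F, G}.

A; EF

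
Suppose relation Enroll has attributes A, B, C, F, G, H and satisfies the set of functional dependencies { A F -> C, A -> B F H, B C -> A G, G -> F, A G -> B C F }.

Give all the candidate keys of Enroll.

{A}⁺: A→BFH adds B, F, H; AF→C adds C; BC→AG adds G → {A, B, C, F, G, H}.
{B, C}⁺: BC→AG adds A, G; G→F adds F; A→BFH adds H → {A, B, C, F, G, H}.
Any other superkey contains one of these as a subset, so there are no further candidate keys.

A; BC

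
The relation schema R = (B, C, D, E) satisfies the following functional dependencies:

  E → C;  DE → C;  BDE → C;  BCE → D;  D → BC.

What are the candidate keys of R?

(B, E), (D, E)

Attribute E never appears on the right-hand side of any dependency, so E must belong to every candidate key.
{E}⁺ = {C, E}, which is not all of the schema, so we must add further attributes.
{B, E}⁺: E→C adds C; BCE→D adds D → {B, C, D, E}. Minimal: {E}⁺ = {C, E}; {B}⁺ = {B} — none reach the full schema.
{D, E}⁺: E→C adds C; D→BC adds B → {B, C, D, E}. Minimal: {E}⁺ = {C, E}; {D}⁺ = {B, C, D} — none reach the full schema.
Any other superkey contains one of these as a subset, so there are no further candidate keys.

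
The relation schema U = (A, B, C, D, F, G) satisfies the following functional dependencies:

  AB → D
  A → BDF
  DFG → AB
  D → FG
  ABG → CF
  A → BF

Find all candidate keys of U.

{A}⁺: A→BDF adds B, D, F; D→FG adds G; ABG→CF adds C → {A, B, C, D, F, G}.
{D}⁺: D→FG adds F, G; DFG→AB adds A, B; ABG→CF adds C → {A, B, C, D, F, G}.

A, D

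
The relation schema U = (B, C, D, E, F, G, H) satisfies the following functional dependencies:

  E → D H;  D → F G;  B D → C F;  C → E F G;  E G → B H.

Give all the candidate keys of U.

{C}⁺: C→EFG adds E, F, G; EG→BH adds B, H; E→DH adds D → {B, C, D, E, F, G, H}.
{E}⁺: E→DH adds D, H; D→FG adds F, G; EG→BH adds B; BD→CF adds C → {B, C, D, E, F, G, H}.
{B, D}⁺: D→FG adds F, G; BD→CF adds C; C→EFG adds E; EG→BH adds H → {B, C, D, E, F, G, H}. Minimal: {D}⁺ = {D, F, G}; {B}⁺ = {B} — none reach the full schema.

C; E; BD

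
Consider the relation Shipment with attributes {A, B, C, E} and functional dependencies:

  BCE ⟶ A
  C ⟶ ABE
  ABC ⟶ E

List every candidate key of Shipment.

Attribute C never appears on the right-hand side of any dependency, so C must belong to every candidate key.
{C}⁺ = {A, B, C, E}, which is all of the schema, so {C} is the only candidate key.

{C}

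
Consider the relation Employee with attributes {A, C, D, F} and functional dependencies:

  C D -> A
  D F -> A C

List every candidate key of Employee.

Attributes D, F never appear on any right-hand side, so every candidate key must contain {D, F}.
{D, F}⁺ = {A, C, D, F}, which is all of the schema, so {D, F} is the only candidate key.

(D, F)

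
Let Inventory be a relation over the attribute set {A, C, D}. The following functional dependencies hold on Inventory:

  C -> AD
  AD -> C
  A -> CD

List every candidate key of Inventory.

A, C

{A}⁺: A→CD adds C, D → {A, C, D}.
{C}⁺: C→AD adds A, D → {A, C, D}.
Any other superkey contains one of these as a subset, so there are no further candidate keys.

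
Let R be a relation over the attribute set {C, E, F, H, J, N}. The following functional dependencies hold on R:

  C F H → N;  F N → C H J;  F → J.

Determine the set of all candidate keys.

Attributes E, F never appear on any right-hand side, so every candidate key must contain {E, F}.
{E, F}⁺ = {E, F, J}, which is not all of the schema, so we must add further attributes.
{E, F, N}⁺: FN→CHJ adds C, H, J → {C, E, F, H, J, N}.
{C, E, F, H}⁺: CFH→N adds N; FN→CHJ adds J → {C, E, F, H, J, N}.

{E, F, N}, {C, E, F, H}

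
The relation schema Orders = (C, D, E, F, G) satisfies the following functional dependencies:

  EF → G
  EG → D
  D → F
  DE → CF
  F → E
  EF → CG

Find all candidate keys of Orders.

{D}; {F}; {E, G}

{D}⁺: D→F adds F; F→E adds E; EF→CG adds C, G → {C, D, E, F, G}.
{F}⁺: F→E adds E; EF→CG adds C, G; EG→D adds D → {C, D, E, F, G}.
{E, G}⁺: EG→D adds D; D→F adds F; DE→CF adds C → {C, D, E, F, G}.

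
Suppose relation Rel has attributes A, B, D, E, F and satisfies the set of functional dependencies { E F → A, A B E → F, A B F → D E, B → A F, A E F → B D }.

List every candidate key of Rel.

{B}⁺: B→AF adds A, F; ABF→DE adds D, E → {A, B, D, E, F}.
{E, F}⁺: EF→A adds A; AEF→BD adds B, D → {A, B, D, E, F}.

B, EF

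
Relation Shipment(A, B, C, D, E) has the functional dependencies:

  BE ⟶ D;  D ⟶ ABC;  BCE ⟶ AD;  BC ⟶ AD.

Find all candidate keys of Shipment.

Attribute E never appears on the right-hand side of any dependency, so E must belong to every candidate key.
{E}⁺ = {E}, which is not all of the schema, so we must add further attributes.
{B, E}⁺: BE→D adds D; D→ABC adds A, C → {A, B, C, D, E}. Minimal: {E}⁺ = {E}; {B}⁺ = {B} — none reach the full schema.
{D, E}⁺: D→ABC adds A, B, C → {A, B, C, D, E}. Minimal: {E}⁺ = {E}; {D}⁺ = {A, B, C, D} — none reach the full schema.
Any other superkey contains one of these as a subset, so there are no further candidate keys.

(B, E); (D, E)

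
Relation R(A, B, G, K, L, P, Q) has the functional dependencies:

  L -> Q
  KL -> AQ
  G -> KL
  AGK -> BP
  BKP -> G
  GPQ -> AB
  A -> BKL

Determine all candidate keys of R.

(G), (A, P), (B, K, P), (K, L, P)

{G}⁺: G→KL adds K, L; L→Q adds Q; KL→AQ adds A; AGK→BP adds B, P → {A, B, G, K, L, P, Q}.
{A, P}⁺: A→BKL adds B, K, L; L→Q adds Q; BKP→G adds G → {A, B, G, K, L, P, Q}. Minimal: {P}⁺ = {P}; {A}⁺ = {A, B, K, L, Q} — none reach the full schema.
{B, K, P}⁺: BKP→G adds G; G→KL adds L; L→Q adds Q; KL→AQ adds A → {A, B, G, K, L, P, Q}. Minimal: {K, P}⁺ = {K, P}; {B, P}⁺ = {B, P}; {B, K}⁺ = {B, K} — none reach the full schema.
{K, L, P}⁺: L→Q adds Q; KL→AQ adds A; A→BKL adds B; BKP→G adds G → {A, B, G, K, L, P, Q}. Minimal: {L, P}⁺ = {L, P, Q}; {K, P}⁺ = {K, P}; {K, L}⁺ = {A, B, K, L, Q} — none reach the full schema.
Any other superkey contains one of these as a subset, so there are no further candidate keys.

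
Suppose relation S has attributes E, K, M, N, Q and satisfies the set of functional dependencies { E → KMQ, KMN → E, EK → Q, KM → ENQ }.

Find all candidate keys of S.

E, KM

{E}⁺: E→KMQ adds K, M, Q; KM→ENQ adds N → {E, K, M, N, Q}.
{K, M}⁺: KM→ENQ adds E, N, Q → {E, K, M, N, Q}.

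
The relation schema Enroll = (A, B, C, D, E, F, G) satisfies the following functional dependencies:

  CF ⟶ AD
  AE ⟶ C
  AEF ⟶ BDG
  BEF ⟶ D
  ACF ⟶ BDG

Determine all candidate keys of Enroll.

{A, E, F}⁺: AE→C adds C; AEF→BDG adds B, D, G → {A, B, C, D, E, F, G}. Minimal: {E, F}⁺ = {E, F}; {A, F}⁺ = {A, F}; {A, E}⁺ = {A, C, E} — none reach the full schema.
{C, E, F}⁺: CF→AD adds A, D; AEF→BDG adds B, G → {A, B, C, D, E, F, G}. Minimal: {E, F}⁺ = {E, F}; {C, F}⁺ = {A, B, C, D, F, G}; {C, E}⁺ = {C, E} — none reach the full schema.

{A, E, F}, {C, E, F}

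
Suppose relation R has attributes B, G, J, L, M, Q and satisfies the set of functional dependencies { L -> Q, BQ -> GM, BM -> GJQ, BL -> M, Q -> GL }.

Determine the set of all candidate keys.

BL, BM, BQ

Attribute B never appears on the right-hand side of any dependency, so B must belong to every candidate key.
{B}⁺ = {B}, which is not all of the schema, so we must add further attributes.
{B, L}⁺: L→Q adds Q; BQ→GM adds G, M; BM→GJQ adds J → {B, G, J, L, M, Q}. Minimal: {L}⁺ = {G, L, Q}; {B}⁺ = {B} — none reach the full schema.
{B, M}⁺: BM→GJQ adds G, J, Q; Q→GL adds L → {B, G, J, L, M, Q}. Minimal: {M}⁺ = {M}; {B}⁺ = {B} — none reach the full schema.
{B, Q}⁺: BQ→GM adds G, M; BM→GJQ adds J; Q→GL adds L → {B, G, J, L, M, Q}. Minimal: {Q}⁺ = {G, L, Q}; {B}⁺ = {B} — none reach the full schema.
Any other superkey contains one of these as a subset, so there are no further candidate keys.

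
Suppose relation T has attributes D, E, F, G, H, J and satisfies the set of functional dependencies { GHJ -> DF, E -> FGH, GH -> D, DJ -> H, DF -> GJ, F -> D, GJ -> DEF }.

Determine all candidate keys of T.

{E}; {F}; {G, J}

{E}⁺: E→FGH adds F, G, H; GH→D adds D; DF→GJ adds J → {D, E, F, G, H, J}.
{F}⁺: F→D adds D; DF→GJ adds G, J; GJ→DEF adds E; E→FGH adds H → {D, E, F, G, H, J}.
{G, J}⁺: GJ→DEF adds D, E, F; E→FGH adds H → {D, E, F, G, H, J}.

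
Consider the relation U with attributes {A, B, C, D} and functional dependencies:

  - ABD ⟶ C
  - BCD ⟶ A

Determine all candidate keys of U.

Attributes B, D never appear on any right-hand side, so every candidate key must contain {B, D}.
{B, D}⁺ = {B, D}, which is not all of the schema, so we must add further attributes.
{A, B, D}⁺: ABD→C adds C → {A, B, C, D}.
{B, C, D}⁺: BCD→A adds A → {A, B, C, D}.

{A, B, D}, {B, C, D}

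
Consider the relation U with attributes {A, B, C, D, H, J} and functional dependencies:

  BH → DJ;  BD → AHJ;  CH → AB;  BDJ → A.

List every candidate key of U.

Attribute C never appears on the right-hand side of any dependency, so C must belong to every candidate key.
{C}⁺ = {C}, which is not all of the schema, so we must add further attributes.
{C, H}⁺: CH→AB adds A, B; BH→DJ adds D, J → {A, B, C, D, H, J}. Minimal: {H}⁺ = {H}; {C}⁺ = {C} — none reach the full schema.
{B, C, D}⁺: BD→AHJ adds A, H, J → {A, B, C, D, H, J}. Minimal: {C, D}⁺ = {C, D}; {B, D}⁺ = {A, B, D, H, J}; {B, C}⁺ = {B, C} — none reach the full schema.

CH, BCD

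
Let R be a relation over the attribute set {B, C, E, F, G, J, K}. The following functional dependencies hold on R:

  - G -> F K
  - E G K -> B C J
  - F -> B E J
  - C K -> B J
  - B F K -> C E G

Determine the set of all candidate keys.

{G}⁺: G→FK adds F, K; F→BEJ adds B, E, J; BFK→CEG adds C → {B, C, E, F, G, J, K}.
{F, K}⁺: F→BEJ adds B, E, J; BFK→CEG adds C, G → {B, C, E, F, G, J, K}. Minimal: {K}⁺ = {K}; {F}⁺ = {B, E, F, J} — none reach the full schema.
Any other superkey contains one of these as a subset, so there are no further candidate keys.

{G}, {F, K}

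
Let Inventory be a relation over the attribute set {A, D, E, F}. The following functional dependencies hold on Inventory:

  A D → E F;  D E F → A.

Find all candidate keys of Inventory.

Attribute D never appears on the right-hand side of any dependency, so D must belong to every candidate key.
{D}⁺ = {D}, which is not all of the schema, so we must add further attributes.
{A, D}⁺: AD→EF adds E, F → {A, D, E, F}. Minimal: {D}⁺ = {D}; {A}⁺ = {A} — none reach the full schema.
{D, E, F}⁺: DEF→A adds A → {A, D, E, F}. Minimal: {E, F}⁺ = {E, F}; {D, F}⁺ = {D, F}; {D, E}⁺ = {D, E} — none reach the full schema.

(A, D), (D, E, F)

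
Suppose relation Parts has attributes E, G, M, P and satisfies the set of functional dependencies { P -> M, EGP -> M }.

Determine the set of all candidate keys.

Attributes E, G, P never appear on any right-hand side, so every candidate key must contain {E, G, P}.
{E, G, P}⁺ = {E, G, M, P}, which is all of the schema, so {E, G, P} is the only candidate key.

EGP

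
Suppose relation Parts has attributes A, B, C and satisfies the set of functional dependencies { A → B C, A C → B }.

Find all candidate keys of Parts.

Attribute A never appears on the right-hand side of any dependency, so A must belong to every candidate key.
{A}⁺ = {A, B, C}, which is all of the schema, so {A} is the only candidate key.

A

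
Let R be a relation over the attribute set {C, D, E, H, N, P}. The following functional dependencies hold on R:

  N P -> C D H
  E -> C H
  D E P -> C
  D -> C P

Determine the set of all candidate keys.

DEN, ENP

Attributes E, N never appear on any right-hand side, so every candidate key must contain {E, N}.
{E, N}⁺ = {C, E, H, N}, which is not all of the schema, so we must add further attributes.
{D, E, N}⁺: E→CH adds C, H; D→CP adds P → {C, D, E, H, N, P}.
{E, N, P}⁺: NP→CDH adds C, D, H → {C, D, E, H, N, P}.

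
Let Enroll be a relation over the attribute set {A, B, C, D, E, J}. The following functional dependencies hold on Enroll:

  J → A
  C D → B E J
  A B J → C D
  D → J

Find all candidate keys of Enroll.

{B, D}⁺: D→J adds J; J→A adds A; ABJ→CD adds C; CD→BEJ adds E → {A, B, C, D, E, J}. Minimal: {D}⁺ = {A, D, J}; {B}⁺ = {B} — none reach the full schema.
{B, J}⁺: J→A adds A; ABJ→CD adds C, D; CD→BEJ adds E → {A, B, C, D, E, J}. Minimal: {J}⁺ = {A, J}; {B}⁺ = {B} — none reach the full schema.
{C, D}⁺: CD→BEJ adds B, E, J; J→A adds A → {A, B, C, D, E, J}. Minimal: {D}⁺ = {A, D, J}; {C}⁺ = {C} — none reach the full schema.

BD; BJ; CD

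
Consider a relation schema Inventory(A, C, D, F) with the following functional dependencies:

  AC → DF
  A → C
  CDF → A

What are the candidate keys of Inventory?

{A}⁺: A→C adds C; AC→DF adds D, F → {A, C, D, F}.
{C, D, F}⁺: CDF→A adds A → {A, C, D, F}. Minimal: {D, F}⁺ = {D, F}; {C, F}⁺ = {C, F}; {C, D}⁺ = {C, D} — none reach the full schema.
Any other superkey contains one of these as a subset, so there are no further candidate keys.

A; CDF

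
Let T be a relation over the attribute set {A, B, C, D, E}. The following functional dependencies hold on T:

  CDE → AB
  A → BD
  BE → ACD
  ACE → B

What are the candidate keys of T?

Attribute E never appears on the right-hand side of any dependency, so E must belong to every candidate key.
{E}⁺ = {E}, which is not all of the schema, so we must add further attributes.
{A, E}⁺: A→BD adds B, D; BE→ACD adds C → {A, B, C, D, E}.
{B, E}⁺: BE→ACD adds A, C, D → {A, B, C, D, E}.
{C, D, E}⁺: CDE→AB adds A, B → {A, B, C, D, E}.
Any other superkey contains one of these as a subset, so there are no further candidate keys.

AE; BE; CDE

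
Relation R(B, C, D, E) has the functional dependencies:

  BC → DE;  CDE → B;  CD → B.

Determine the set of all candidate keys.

{B, C}, {C, D}

Attribute C never appears on the right-hand side of any dependency, so C must belong to every candidate key.
{C}⁺ = {C}, which is not all of the schema, so we must add further attributes.
{B, C}⁺: BC→DE adds D, E → {B, C, D, E}. Minimal: {C}⁺ = {C}; {B}⁺ = {B} — none reach the full schema.
{C, D}⁺: CD→B adds B; BC→DE adds E → {B, C, D, E}. Minimal: {D}⁺ = {D}; {C}⁺ = {C} — none reach the full schema.
Any other superkey contains one of these as a subset, so there are no further candidate keys.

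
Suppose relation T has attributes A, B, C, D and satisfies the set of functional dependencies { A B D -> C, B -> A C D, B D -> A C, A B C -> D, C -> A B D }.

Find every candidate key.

{B}⁺: B→ACD adds A, C, D → {A, B, C, D}.
{C}⁺: C→ABD adds A, B, D → {A, B, C, D}.

B; C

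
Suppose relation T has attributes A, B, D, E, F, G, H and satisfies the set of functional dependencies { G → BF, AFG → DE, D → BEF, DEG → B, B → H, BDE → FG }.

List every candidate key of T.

{A, D}; {A, G}

Attribute A never appears on the right-hand side of any dependency, so A must belong to every candidate key.
{A}⁺ = {A}, which is not all of the schema, so we must add further attributes.
{A, D}⁺: D→BEF adds B, E, F; B→H adds H; BDE→FG adds G → {A, B, D, E, F, G, H}.
{A, G}⁺: G→BF adds B, F; AFG→DE adds D, E; B→H adds H → {A, B, D, E, F, G, H}.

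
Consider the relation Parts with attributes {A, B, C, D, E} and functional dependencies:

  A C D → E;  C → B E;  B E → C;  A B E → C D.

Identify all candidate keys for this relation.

Attribute A never appears on the right-hand side of any dependency, so A must belong to every candidate key.
{A}⁺ = {A}, which is not all of the schema, so we must add further attributes.
{A, C}⁺: C→BE adds B, E; ABE→CD adds D → {A, B, C, D, E}.
{A, B, E}⁺: BE→C adds C; ABE→CD adds D → {A, B, C, D, E}.
Any other superkey contains one of these as a subset, so there are no further candidate keys.

(A, C); (A, B, E)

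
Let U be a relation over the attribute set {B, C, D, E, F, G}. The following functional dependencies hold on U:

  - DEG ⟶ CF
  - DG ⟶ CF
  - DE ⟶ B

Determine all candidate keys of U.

(D, E, G)

Attributes D, E, G never appear on any right-hand side, so every candidate key must contain {D, E, G}.
{D, E, G}⁺ = {B, C, D, E, F, G}, which is all of the schema, so {D, E, G} is the only candidate key.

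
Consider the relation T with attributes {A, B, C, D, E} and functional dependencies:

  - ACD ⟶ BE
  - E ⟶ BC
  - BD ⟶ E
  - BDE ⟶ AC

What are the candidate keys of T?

BD, DE, ACD

{B, D}⁺: BD→E adds E; BDE→AC adds A, C → {A, B, C, D, E}.
{D, E}⁺: E→BC adds B, C; BDE→AC adds A → {A, B, C, D, E}.
{A, C, D}⁺: ACD→BE adds B, E → {A, B, C, D, E}.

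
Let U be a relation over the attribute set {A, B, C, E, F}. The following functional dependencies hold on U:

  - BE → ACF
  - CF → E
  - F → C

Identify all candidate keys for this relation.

Attribute B never appears on the right-hand side of any dependency, so B must belong to every candidate key.
{B}⁺ = {B}, which is not all of the schema, so we must add further attributes.
{B, E}⁺: BE→ACF adds A, C, F → {A, B, C, E, F}. Minimal: {E}⁺ = {E}; {B}⁺ = {B} — none reach the full schema.
{B, F}⁺: F→C adds C; CF→E adds E; BE→ACF adds A → {A, B, C, E, F}. Minimal: {F}⁺ = {C, E, F}; {B}⁺ = {B} — none reach the full schema.
Any other superkey contains one of these as a subset, so there are no further candidate keys.

{B, E}, {B, F}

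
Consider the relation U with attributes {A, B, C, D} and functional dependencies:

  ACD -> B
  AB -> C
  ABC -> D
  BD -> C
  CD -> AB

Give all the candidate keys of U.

AB, BD, CD

{A, B}⁺: AB→C adds C; ABC→D adds D → {A, B, C, D}. Minimal: {B}⁺ = {B}; {A}⁺ = {A} — none reach the full schema.
{B, D}⁺: BD→C adds C; CD→AB adds A → {A, B, C, D}. Minimal: {D}⁺ = {D}; {B}⁺ = {B} — none reach the full schema.
{C, D}⁺: CD→AB adds A, B → {A, B, C, D}. Minimal: {D}⁺ = {D}; {C}⁺ = {C} — none reach the full schema.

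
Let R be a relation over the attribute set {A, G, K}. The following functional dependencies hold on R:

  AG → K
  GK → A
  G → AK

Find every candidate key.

Attribute G never appears on the right-hand side of any dependency, so G must belong to every candidate key.
{G}⁺ = {A, G, K}, which is all of the schema, so {G} is the only candidate key.

G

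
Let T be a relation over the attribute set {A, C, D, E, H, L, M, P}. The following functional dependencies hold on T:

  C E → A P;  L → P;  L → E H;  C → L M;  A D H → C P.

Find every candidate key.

Attribute D never appears on the right-hand side of any dependency, so D must belong to every candidate key.
{D}⁺ = {D}, which is not all of the schema, so we must add further attributes.
{C, D}⁺: C→LM adds L, M; L→P adds P; L→EH adds E, H; CE→AP adds A → {A, C, D, E, H, L, M, P}. Minimal: {D}⁺ = {D}; {C}⁺ = {A, C, E, H, L, M, P} — none reach the full schema.
{A, D, H}⁺: ADH→CP adds C, P; C→LM adds L, M; L→EH adds E → {A, C, D, E, H, L, M, P}. Minimal: {D, H}⁺ = {D, H}; {A, H}⁺ = {A, H}; {A, D}⁺ = {A, D} — none reach the full schema.
{A, D, L}⁺: L→P adds P; L→EH adds E, H; ADH→CP adds C; C→LM adds M → {A, C, D, E, H, L, M, P}. Minimal: {D, L}⁺ = {D, E, H, L, P}; {A, L}⁺ = {A, E, H, L, P}; {A, D}⁺ = {A, D} — none reach the full schema.

{C, D}; {A, D, H}; {A, D, L}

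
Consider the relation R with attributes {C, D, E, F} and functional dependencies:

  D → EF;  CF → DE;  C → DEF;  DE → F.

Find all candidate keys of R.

Attribute C never appears on the right-hand side of any dependency, so C must belong to every candidate key.
{C}⁺ = {C, D, E, F}, which is all of the schema, so {C} is the only candidate key.

{C}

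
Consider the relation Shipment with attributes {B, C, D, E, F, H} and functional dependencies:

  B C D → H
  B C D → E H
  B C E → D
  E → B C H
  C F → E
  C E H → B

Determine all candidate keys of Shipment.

{C, F}, {E, F}

Attribute F never appears on the right-hand side of any dependency, so F must belong to every candidate key.
{F}⁺ = {F}, which is not all of the schema, so we must add further attributes.
{C, F}⁺: CF→E adds E; E→BCH adds B, H; BCE→D adds D → {B, C, D, E, F, H}. Minimal: {F}⁺ = {F}; {C}⁺ = {C} — none reach the full schema.
{E, F}⁺: E→BCH adds B, C, H; BCE→D adds D → {B, C, D, E, F, H}. Minimal: {F}⁺ = {F}; {E}⁺ = {B, C, D, E, H} — none reach the full schema.
Any other superkey contains one of these as a subset, so there are no further candidate keys.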